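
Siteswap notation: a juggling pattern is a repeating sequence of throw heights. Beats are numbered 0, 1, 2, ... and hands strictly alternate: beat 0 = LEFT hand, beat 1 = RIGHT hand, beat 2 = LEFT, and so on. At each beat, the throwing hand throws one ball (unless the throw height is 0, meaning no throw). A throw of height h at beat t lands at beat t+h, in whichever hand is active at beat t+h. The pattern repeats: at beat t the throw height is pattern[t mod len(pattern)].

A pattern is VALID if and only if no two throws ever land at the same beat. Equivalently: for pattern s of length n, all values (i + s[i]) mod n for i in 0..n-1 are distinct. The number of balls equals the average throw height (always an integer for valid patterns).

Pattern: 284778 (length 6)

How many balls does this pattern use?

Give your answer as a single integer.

Pattern = [2, 8, 4, 7, 7, 8], length n = 6
  position 0: throw height = 2, running sum = 2
  position 1: throw height = 8, running sum = 10
  position 2: throw height = 4, running sum = 14
  position 3: throw height = 7, running sum = 21
  position 4: throw height = 7, running sum = 28
  position 5: throw height = 8, running sum = 36
Total sum = 36; balls = sum / n = 36 / 6 = 6

Answer: 6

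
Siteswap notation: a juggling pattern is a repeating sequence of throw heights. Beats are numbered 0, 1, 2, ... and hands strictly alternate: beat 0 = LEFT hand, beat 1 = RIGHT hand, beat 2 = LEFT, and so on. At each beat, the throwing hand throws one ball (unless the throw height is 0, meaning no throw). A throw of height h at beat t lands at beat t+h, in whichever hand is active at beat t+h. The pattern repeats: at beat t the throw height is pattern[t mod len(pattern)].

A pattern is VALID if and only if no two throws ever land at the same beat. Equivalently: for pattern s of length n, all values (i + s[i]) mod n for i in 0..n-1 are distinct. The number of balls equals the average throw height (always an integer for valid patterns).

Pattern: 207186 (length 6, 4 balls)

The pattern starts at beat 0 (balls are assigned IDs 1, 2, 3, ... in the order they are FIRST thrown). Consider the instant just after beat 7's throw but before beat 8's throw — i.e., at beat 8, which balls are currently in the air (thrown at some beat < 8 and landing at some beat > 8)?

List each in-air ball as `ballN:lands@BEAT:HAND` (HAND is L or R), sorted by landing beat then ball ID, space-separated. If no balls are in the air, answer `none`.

Answer: ball1:lands@9:R ball3:lands@11:R ball2:lands@12:L

Derivation:
Beat 0 (L): throw ball1 h=2 -> lands@2:L; in-air after throw: [b1@2:L]
Beat 2 (L): throw ball1 h=7 -> lands@9:R; in-air after throw: [b1@9:R]
Beat 3 (R): throw ball2 h=1 -> lands@4:L; in-air after throw: [b2@4:L b1@9:R]
Beat 4 (L): throw ball2 h=8 -> lands@12:L; in-air after throw: [b1@9:R b2@12:L]
Beat 5 (R): throw ball3 h=6 -> lands@11:R; in-air after throw: [b1@9:R b3@11:R b2@12:L]
Beat 6 (L): throw ball4 h=2 -> lands@8:L; in-air after throw: [b4@8:L b1@9:R b3@11:R b2@12:L]
Beat 8 (L): throw ball4 h=7 -> lands@15:R; in-air after throw: [b1@9:R b3@11:R b2@12:L b4@15:R]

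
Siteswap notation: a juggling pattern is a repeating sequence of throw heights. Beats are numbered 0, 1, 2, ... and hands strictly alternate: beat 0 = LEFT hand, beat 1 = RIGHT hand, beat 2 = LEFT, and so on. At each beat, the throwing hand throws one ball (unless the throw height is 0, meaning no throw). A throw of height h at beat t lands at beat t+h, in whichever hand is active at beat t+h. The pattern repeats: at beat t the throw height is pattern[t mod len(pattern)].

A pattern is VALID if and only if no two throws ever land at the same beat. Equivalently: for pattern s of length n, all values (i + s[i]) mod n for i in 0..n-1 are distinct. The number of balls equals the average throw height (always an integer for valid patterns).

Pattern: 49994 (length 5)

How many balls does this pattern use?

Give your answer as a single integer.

Pattern = [4, 9, 9, 9, 4], length n = 5
  position 0: throw height = 4, running sum = 4
  position 1: throw height = 9, running sum = 13
  position 2: throw height = 9, running sum = 22
  position 3: throw height = 9, running sum = 31
  position 4: throw height = 4, running sum = 35
Total sum = 35; balls = sum / n = 35 / 5 = 7

Answer: 7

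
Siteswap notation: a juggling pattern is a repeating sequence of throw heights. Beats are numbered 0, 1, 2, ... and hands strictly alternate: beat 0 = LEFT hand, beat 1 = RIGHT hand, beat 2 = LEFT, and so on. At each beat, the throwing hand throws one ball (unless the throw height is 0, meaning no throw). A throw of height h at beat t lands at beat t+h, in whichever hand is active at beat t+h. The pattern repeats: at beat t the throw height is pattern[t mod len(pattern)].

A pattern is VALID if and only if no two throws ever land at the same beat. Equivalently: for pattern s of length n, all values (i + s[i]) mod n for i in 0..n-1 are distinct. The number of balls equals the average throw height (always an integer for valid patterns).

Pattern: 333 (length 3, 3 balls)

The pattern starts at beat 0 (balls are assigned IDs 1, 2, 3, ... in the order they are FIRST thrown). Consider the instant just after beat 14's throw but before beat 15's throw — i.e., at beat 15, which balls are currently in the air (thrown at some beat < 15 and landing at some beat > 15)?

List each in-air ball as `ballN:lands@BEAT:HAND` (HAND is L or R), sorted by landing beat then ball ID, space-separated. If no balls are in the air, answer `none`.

Beat 0 (L): throw ball1 h=3 -> lands@3:R; in-air after throw: [b1@3:R]
Beat 1 (R): throw ball2 h=3 -> lands@4:L; in-air after throw: [b1@3:R b2@4:L]
Beat 2 (L): throw ball3 h=3 -> lands@5:R; in-air after throw: [b1@3:R b2@4:L b3@5:R]
Beat 3 (R): throw ball1 h=3 -> lands@6:L; in-air after throw: [b2@4:L b3@5:R b1@6:L]
Beat 4 (L): throw ball2 h=3 -> lands@7:R; in-air after throw: [b3@5:R b1@6:L b2@7:R]
Beat 5 (R): throw ball3 h=3 -> lands@8:L; in-air after throw: [b1@6:L b2@7:R b3@8:L]
Beat 6 (L): throw ball1 h=3 -> lands@9:R; in-air after throw: [b2@7:R b3@8:L b1@9:R]
Beat 7 (R): throw ball2 h=3 -> lands@10:L; in-air after throw: [b3@8:L b1@9:R b2@10:L]
Beat 8 (L): throw ball3 h=3 -> lands@11:R; in-air after throw: [b1@9:R b2@10:L b3@11:R]
Beat 9 (R): throw ball1 h=3 -> lands@12:L; in-air after throw: [b2@10:L b3@11:R b1@12:L]
Beat 10 (L): throw ball2 h=3 -> lands@13:R; in-air after throw: [b3@11:R b1@12:L b2@13:R]
Beat 11 (R): throw ball3 h=3 -> lands@14:L; in-air after throw: [b1@12:L b2@13:R b3@14:L]
Beat 12 (L): throw ball1 h=3 -> lands@15:R; in-air after throw: [b2@13:R b3@14:L b1@15:R]
Beat 13 (R): throw ball2 h=3 -> lands@16:L; in-air after throw: [b3@14:L b1@15:R b2@16:L]
Beat 14 (L): throw ball3 h=3 -> lands@17:R; in-air after throw: [b1@15:R b2@16:L b3@17:R]
Beat 15 (R): throw ball1 h=3 -> lands@18:L; in-air after throw: [b2@16:L b3@17:R b1@18:L]

Answer: ball2:lands@16:L ball3:lands@17:R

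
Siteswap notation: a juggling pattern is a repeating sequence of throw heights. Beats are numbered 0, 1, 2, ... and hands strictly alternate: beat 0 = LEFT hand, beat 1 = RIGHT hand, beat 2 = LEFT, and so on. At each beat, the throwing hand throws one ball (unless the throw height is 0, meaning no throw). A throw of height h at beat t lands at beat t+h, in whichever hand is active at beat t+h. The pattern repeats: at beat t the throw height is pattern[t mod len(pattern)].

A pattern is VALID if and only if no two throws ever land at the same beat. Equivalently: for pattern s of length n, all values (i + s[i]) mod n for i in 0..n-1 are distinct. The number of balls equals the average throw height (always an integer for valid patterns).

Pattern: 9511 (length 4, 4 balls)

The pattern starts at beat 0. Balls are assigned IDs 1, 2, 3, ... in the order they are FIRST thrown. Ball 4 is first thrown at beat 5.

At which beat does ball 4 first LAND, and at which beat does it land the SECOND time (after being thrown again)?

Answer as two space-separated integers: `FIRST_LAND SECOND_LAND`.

Beat 0 (L): throw ball1 h=9 -> lands@9:R; in-air after throw: [b1@9:R]
Beat 1 (R): throw ball2 h=5 -> lands@6:L; in-air after throw: [b2@6:L b1@9:R]
Beat 2 (L): throw ball3 h=1 -> lands@3:R; in-air after throw: [b3@3:R b2@6:L b1@9:R]
Beat 3 (R): throw ball3 h=1 -> lands@4:L; in-air after throw: [b3@4:L b2@6:L b1@9:R]
Beat 4 (L): throw ball3 h=9 -> lands@13:R; in-air after throw: [b2@6:L b1@9:R b3@13:R]
Beat 5 (R): throw ball4 h=5 -> lands@10:L; in-air after throw: [b2@6:L b1@9:R b4@10:L b3@13:R]
Beat 6 (L): throw ball2 h=1 -> lands@7:R; in-air after throw: [b2@7:R b1@9:R b4@10:L b3@13:R]
Beat 7 (R): throw ball2 h=1 -> lands@8:L; in-air after throw: [b2@8:L b1@9:R b4@10:L b3@13:R]
Beat 8 (L): throw ball2 h=9 -> lands@17:R; in-air after throw: [b1@9:R b4@10:L b3@13:R b2@17:R]
Beat 9 (R): throw ball1 h=5 -> lands@14:L; in-air after throw: [b4@10:L b3@13:R b1@14:L b2@17:R]
Beat 10 (L): throw ball4 h=1 -> lands@11:R; in-air after throw: [b4@11:R b3@13:R b1@14:L b2@17:R]
Beat 11 (R): throw ball4 h=1 -> lands@12:L; in-air after throw: [b4@12:L b3@13:R b1@14:L b2@17:R]
Ball 4: thrown@5 h=5 -> first land @10; rethrown@10 h=1 -> second land @11

Answer: 10 11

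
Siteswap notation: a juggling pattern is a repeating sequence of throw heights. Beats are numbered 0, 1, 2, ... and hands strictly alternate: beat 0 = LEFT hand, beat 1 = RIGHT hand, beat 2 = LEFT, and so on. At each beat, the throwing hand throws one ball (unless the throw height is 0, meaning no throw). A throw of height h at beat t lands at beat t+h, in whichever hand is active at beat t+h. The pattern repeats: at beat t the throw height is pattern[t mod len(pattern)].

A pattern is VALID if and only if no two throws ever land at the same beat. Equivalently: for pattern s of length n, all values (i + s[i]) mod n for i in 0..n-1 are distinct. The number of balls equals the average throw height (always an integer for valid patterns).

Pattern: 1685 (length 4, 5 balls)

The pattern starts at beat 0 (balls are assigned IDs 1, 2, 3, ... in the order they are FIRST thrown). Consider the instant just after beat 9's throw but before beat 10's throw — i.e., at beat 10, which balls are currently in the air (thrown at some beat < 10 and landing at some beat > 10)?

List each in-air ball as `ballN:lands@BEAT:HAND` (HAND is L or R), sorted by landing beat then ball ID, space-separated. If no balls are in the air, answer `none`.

Answer: ball4:lands@11:R ball1:lands@12:L ball5:lands@14:L ball3:lands@15:R

Derivation:
Beat 0 (L): throw ball1 h=1 -> lands@1:R; in-air after throw: [b1@1:R]
Beat 1 (R): throw ball1 h=6 -> lands@7:R; in-air after throw: [b1@7:R]
Beat 2 (L): throw ball2 h=8 -> lands@10:L; in-air after throw: [b1@7:R b2@10:L]
Beat 3 (R): throw ball3 h=5 -> lands@8:L; in-air after throw: [b1@7:R b3@8:L b2@10:L]
Beat 4 (L): throw ball4 h=1 -> lands@5:R; in-air after throw: [b4@5:R b1@7:R b3@8:L b2@10:L]
Beat 5 (R): throw ball4 h=6 -> lands@11:R; in-air after throw: [b1@7:R b3@8:L b2@10:L b4@11:R]
Beat 6 (L): throw ball5 h=8 -> lands@14:L; in-air after throw: [b1@7:R b3@8:L b2@10:L b4@11:R b5@14:L]
Beat 7 (R): throw ball1 h=5 -> lands@12:L; in-air after throw: [b3@8:L b2@10:L b4@11:R b1@12:L b5@14:L]
Beat 8 (L): throw ball3 h=1 -> lands@9:R; in-air after throw: [b3@9:R b2@10:L b4@11:R b1@12:L b5@14:L]
Beat 9 (R): throw ball3 h=6 -> lands@15:R; in-air after throw: [b2@10:L b4@11:R b1@12:L b5@14:L b3@15:R]
Beat 10 (L): throw ball2 h=8 -> lands@18:L; in-air after throw: [b4@11:R b1@12:L b5@14:L b3@15:R b2@18:L]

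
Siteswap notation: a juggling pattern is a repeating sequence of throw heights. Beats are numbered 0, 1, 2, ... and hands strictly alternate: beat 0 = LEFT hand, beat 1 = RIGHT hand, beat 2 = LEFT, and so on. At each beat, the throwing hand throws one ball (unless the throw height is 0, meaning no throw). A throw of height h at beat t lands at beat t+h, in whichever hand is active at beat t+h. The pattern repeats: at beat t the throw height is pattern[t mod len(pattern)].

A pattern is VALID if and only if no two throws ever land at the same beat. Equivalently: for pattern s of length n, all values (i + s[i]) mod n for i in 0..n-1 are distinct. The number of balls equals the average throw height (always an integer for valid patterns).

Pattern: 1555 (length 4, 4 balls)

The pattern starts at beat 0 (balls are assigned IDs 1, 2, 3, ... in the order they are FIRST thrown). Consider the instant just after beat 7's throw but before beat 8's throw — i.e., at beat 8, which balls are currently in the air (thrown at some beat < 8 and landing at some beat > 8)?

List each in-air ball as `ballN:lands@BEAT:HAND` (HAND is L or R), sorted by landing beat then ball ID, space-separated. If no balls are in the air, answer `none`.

Answer: ball4:lands@10:L ball1:lands@11:R ball2:lands@12:L

Derivation:
Beat 0 (L): throw ball1 h=1 -> lands@1:R; in-air after throw: [b1@1:R]
Beat 1 (R): throw ball1 h=5 -> lands@6:L; in-air after throw: [b1@6:L]
Beat 2 (L): throw ball2 h=5 -> lands@7:R; in-air after throw: [b1@6:L b2@7:R]
Beat 3 (R): throw ball3 h=5 -> lands@8:L; in-air after throw: [b1@6:L b2@7:R b3@8:L]
Beat 4 (L): throw ball4 h=1 -> lands@5:R; in-air after throw: [b4@5:R b1@6:L b2@7:R b3@8:L]
Beat 5 (R): throw ball4 h=5 -> lands@10:L; in-air after throw: [b1@6:L b2@7:R b3@8:L b4@10:L]
Beat 6 (L): throw ball1 h=5 -> lands@11:R; in-air after throw: [b2@7:R b3@8:L b4@10:L b1@11:R]
Beat 7 (R): throw ball2 h=5 -> lands@12:L; in-air after throw: [b3@8:L b4@10:L b1@11:R b2@12:L]
Beat 8 (L): throw ball3 h=1 -> lands@9:R; in-air after throw: [b3@9:R b4@10:L b1@11:R b2@12:L]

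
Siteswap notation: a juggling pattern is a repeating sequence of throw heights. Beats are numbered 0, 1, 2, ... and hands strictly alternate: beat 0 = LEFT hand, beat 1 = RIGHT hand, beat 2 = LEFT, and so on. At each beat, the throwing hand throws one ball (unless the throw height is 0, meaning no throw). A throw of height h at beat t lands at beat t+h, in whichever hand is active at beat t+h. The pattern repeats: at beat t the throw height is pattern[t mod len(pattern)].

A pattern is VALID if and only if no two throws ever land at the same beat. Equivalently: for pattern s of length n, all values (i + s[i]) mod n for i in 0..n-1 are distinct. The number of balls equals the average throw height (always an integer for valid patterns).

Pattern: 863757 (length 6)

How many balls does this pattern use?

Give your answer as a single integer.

Answer: 6

Derivation:
Pattern = [8, 6, 3, 7, 5, 7], length n = 6
  position 0: throw height = 8, running sum = 8
  position 1: throw height = 6, running sum = 14
  position 2: throw height = 3, running sum = 17
  position 3: throw height = 7, running sum = 24
  position 4: throw height = 5, running sum = 29
  position 5: throw height = 7, running sum = 36
Total sum = 36; balls = sum / n = 36 / 6 = 6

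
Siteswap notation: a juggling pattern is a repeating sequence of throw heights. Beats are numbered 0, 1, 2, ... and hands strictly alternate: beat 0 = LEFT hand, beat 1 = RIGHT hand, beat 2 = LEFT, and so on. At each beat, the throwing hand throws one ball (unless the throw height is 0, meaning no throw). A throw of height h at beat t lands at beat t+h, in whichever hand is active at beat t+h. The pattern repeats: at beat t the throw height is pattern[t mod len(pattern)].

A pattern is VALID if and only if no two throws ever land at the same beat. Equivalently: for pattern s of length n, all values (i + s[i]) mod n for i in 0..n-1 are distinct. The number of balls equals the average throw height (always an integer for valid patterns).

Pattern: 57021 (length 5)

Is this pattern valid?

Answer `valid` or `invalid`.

i=0: (i + s[i]) mod n = (0 + 5) mod 5 = 0
i=1: (i + s[i]) mod n = (1 + 7) mod 5 = 3
i=2: (i + s[i]) mod n = (2 + 0) mod 5 = 2
i=3: (i + s[i]) mod n = (3 + 2) mod 5 = 0
i=4: (i + s[i]) mod n = (4 + 1) mod 5 = 0
Residues: [0, 3, 2, 0, 0], distinct: False

Answer: invalid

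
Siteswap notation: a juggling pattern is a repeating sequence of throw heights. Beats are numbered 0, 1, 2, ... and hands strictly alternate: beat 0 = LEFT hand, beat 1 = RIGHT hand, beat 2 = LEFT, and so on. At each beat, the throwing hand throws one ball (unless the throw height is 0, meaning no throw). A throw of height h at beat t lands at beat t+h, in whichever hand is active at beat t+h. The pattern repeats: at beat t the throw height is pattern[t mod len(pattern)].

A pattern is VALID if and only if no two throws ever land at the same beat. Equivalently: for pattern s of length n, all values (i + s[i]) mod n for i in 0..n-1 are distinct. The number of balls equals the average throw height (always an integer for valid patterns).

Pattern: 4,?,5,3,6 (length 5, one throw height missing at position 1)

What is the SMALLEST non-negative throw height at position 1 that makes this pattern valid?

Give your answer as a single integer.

Answer: 2

Derivation:
i=0: (0 + 4) mod 5 = 4
i=1: s[i]=? (unknown)
i=2: (2 + 5) mod 5 = 2
i=3: (3 + 3) mod 5 = 1
i=4: (4 + 6) mod 5 = 0
Known residues: [0, 1, 2, 4]; need a permutation of 0..4, so missing residue r = 3
Need (1 + s) mod 5 = 3; smallest s = (3 - 1) mod 5 = 2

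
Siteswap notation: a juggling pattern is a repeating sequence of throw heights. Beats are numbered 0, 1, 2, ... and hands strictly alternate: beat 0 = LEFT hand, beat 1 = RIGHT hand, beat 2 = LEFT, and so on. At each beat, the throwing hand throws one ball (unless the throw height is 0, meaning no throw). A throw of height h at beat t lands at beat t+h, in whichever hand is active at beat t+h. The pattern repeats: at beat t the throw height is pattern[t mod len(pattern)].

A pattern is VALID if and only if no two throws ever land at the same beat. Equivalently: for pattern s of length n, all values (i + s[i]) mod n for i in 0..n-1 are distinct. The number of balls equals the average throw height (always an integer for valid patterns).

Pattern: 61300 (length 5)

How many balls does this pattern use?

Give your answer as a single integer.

Pattern = [6, 1, 3, 0, 0], length n = 5
  position 0: throw height = 6, running sum = 6
  position 1: throw height = 1, running sum = 7
  position 2: throw height = 3, running sum = 10
  position 3: throw height = 0, running sum = 10
  position 4: throw height = 0, running sum = 10
Total sum = 10; balls = sum / n = 10 / 5 = 2

Answer: 2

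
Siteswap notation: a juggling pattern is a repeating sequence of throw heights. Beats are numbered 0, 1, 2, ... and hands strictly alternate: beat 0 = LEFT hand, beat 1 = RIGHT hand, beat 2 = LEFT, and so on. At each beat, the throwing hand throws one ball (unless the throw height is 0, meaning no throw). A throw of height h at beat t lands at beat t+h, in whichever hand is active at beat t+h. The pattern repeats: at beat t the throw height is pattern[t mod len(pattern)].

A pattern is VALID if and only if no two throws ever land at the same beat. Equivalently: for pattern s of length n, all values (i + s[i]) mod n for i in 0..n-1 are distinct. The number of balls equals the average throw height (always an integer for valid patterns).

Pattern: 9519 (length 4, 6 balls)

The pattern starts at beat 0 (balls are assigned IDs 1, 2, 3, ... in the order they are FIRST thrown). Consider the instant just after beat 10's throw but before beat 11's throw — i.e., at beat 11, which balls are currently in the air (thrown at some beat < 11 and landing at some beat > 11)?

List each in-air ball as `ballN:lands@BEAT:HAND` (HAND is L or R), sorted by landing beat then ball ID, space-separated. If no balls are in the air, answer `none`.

Answer: ball3:lands@12:L ball4:lands@13:R ball1:lands@14:L ball2:lands@16:L ball6:lands@17:R

Derivation:
Beat 0 (L): throw ball1 h=9 -> lands@9:R; in-air after throw: [b1@9:R]
Beat 1 (R): throw ball2 h=5 -> lands@6:L; in-air after throw: [b2@6:L b1@9:R]
Beat 2 (L): throw ball3 h=1 -> lands@3:R; in-air after throw: [b3@3:R b2@6:L b1@9:R]
Beat 3 (R): throw ball3 h=9 -> lands@12:L; in-air after throw: [b2@6:L b1@9:R b3@12:L]
Beat 4 (L): throw ball4 h=9 -> lands@13:R; in-air after throw: [b2@6:L b1@9:R b3@12:L b4@13:R]
Beat 5 (R): throw ball5 h=5 -> lands@10:L; in-air after throw: [b2@6:L b1@9:R b5@10:L b3@12:L b4@13:R]
Beat 6 (L): throw ball2 h=1 -> lands@7:R; in-air after throw: [b2@7:R b1@9:R b5@10:L b3@12:L b4@13:R]
Beat 7 (R): throw ball2 h=9 -> lands@16:L; in-air after throw: [b1@9:R b5@10:L b3@12:L b4@13:R b2@16:L]
Beat 8 (L): throw ball6 h=9 -> lands@17:R; in-air after throw: [b1@9:R b5@10:L b3@12:L b4@13:R b2@16:L b6@17:R]
Beat 9 (R): throw ball1 h=5 -> lands@14:L; in-air after throw: [b5@10:L b3@12:L b4@13:R b1@14:L b2@16:L b6@17:R]
Beat 10 (L): throw ball5 h=1 -> lands@11:R; in-air after throw: [b5@11:R b3@12:L b4@13:R b1@14:L b2@16:L b6@17:R]
Beat 11 (R): throw ball5 h=9 -> lands@20:L; in-air after throw: [b3@12:L b4@13:R b1@14:L b2@16:L b6@17:R b5@20:L]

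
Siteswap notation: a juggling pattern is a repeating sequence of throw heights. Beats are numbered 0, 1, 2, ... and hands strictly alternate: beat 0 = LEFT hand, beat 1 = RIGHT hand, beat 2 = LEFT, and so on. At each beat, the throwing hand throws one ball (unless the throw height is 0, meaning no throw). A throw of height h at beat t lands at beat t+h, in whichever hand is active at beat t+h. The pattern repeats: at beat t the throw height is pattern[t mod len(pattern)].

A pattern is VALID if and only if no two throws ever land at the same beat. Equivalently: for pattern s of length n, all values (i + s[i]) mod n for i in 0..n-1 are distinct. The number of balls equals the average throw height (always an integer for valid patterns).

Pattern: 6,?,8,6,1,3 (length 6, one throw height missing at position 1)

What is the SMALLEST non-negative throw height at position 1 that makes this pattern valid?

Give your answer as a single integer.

Answer: 0

Derivation:
i=0: (0 + 6) mod 6 = 0
i=1: s[i]=? (unknown)
i=2: (2 + 8) mod 6 = 4
i=3: (3 + 6) mod 6 = 3
i=4: (4 + 1) mod 6 = 5
i=5: (5 + 3) mod 6 = 2
Known residues: [0, 2, 3, 4, 5]; need a permutation of 0..5, so missing residue r = 1
Need (1 + s) mod 6 = 1; smallest s = (1 - 1) mod 6 = 0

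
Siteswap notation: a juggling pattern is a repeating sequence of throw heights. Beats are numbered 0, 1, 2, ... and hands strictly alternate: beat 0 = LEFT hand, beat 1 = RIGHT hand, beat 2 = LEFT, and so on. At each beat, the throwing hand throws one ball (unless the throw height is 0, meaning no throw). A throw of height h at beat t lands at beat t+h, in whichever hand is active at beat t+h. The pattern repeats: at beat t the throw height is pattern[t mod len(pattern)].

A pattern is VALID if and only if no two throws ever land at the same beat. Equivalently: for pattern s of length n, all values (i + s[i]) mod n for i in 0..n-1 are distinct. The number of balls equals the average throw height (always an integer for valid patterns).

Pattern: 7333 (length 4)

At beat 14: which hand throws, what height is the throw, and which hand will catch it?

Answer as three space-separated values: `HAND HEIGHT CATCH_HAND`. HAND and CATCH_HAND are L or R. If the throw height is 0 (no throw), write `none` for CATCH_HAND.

Answer: L 3 R

Derivation:
Beat 14: 14 mod 2 = 0, so hand = L
Throw height = pattern[14 mod 4] = pattern[2] = 3
Lands at beat 14+3=17, 17 mod 2 = 1, so catch hand = R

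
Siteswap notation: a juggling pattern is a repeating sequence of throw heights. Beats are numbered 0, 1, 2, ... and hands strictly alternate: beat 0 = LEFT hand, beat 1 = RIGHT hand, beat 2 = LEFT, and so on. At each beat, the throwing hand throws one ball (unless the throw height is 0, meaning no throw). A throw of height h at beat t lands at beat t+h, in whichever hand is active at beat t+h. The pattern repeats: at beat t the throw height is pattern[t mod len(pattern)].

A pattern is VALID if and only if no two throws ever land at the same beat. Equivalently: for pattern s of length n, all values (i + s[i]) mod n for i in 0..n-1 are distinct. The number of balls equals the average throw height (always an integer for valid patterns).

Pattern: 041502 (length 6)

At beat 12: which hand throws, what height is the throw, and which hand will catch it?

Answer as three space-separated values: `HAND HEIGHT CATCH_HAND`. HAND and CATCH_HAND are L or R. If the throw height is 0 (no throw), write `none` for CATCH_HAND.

Beat 12: 12 mod 2 = 0, so hand = L
Throw height = pattern[12 mod 6] = pattern[0] = 0

Answer: L 0 none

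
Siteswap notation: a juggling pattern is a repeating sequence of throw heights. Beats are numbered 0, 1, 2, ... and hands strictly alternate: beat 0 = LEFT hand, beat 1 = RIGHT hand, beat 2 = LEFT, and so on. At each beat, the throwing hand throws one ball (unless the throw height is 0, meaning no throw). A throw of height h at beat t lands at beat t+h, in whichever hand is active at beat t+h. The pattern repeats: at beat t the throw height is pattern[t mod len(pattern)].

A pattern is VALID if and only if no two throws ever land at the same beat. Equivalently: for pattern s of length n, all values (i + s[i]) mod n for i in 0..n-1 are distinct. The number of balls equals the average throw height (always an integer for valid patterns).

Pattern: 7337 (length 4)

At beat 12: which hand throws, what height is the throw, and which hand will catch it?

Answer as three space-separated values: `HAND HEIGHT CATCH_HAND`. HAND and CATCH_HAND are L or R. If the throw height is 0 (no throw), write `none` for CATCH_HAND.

Beat 12: 12 mod 2 = 0, so hand = L
Throw height = pattern[12 mod 4] = pattern[0] = 7
Lands at beat 12+7=19, 19 mod 2 = 1, so catch hand = R

Answer: L 7 R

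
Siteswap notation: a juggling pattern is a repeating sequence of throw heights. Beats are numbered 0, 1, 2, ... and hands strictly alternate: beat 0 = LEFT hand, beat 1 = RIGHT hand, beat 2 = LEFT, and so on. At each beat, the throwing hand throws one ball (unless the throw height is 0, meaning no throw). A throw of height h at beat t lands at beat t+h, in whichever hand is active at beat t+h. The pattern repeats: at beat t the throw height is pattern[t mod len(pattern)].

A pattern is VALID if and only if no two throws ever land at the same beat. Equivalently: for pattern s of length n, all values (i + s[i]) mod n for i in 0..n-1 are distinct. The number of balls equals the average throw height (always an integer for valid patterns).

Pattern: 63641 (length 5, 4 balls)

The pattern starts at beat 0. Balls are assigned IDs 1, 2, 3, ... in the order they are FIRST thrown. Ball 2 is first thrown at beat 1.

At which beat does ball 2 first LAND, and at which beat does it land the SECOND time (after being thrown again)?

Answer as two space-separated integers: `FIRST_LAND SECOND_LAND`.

Beat 0 (L): throw ball1 h=6 -> lands@6:L; in-air after throw: [b1@6:L]
Beat 1 (R): throw ball2 h=3 -> lands@4:L; in-air after throw: [b2@4:L b1@6:L]
Beat 2 (L): throw ball3 h=6 -> lands@8:L; in-air after throw: [b2@4:L b1@6:L b3@8:L]
Beat 3 (R): throw ball4 h=4 -> lands@7:R; in-air after throw: [b2@4:L b1@6:L b4@7:R b3@8:L]
Beat 4 (L): throw ball2 h=1 -> lands@5:R; in-air after throw: [b2@5:R b1@6:L b4@7:R b3@8:L]
Beat 5 (R): throw ball2 h=6 -> lands@11:R; in-air after throw: [b1@6:L b4@7:R b3@8:L b2@11:R]
Ball 2: thrown@1 h=3 -> first land @4; rethrown@4 h=1 -> second land @5

Answer: 4 5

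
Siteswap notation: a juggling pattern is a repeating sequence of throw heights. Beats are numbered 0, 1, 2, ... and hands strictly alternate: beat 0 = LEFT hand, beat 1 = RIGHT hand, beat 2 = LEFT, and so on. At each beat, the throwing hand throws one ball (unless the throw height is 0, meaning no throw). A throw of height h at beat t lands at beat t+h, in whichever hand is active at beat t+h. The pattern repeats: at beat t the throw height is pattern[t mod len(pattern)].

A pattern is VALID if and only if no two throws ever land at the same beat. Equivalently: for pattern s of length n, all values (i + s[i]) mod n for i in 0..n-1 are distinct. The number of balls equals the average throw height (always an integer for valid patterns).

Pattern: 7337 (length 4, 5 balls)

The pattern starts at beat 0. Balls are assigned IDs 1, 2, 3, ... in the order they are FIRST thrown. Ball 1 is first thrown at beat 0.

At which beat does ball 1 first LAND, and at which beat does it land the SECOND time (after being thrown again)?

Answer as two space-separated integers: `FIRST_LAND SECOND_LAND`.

Answer: 7 14

Derivation:
Beat 0 (L): throw ball1 h=7 -> lands@7:R; in-air after throw: [b1@7:R]
Beat 1 (R): throw ball2 h=3 -> lands@4:L; in-air after throw: [b2@4:L b1@7:R]
Beat 2 (L): throw ball3 h=3 -> lands@5:R; in-air after throw: [b2@4:L b3@5:R b1@7:R]
Beat 3 (R): throw ball4 h=7 -> lands@10:L; in-air after throw: [b2@4:L b3@5:R b1@7:R b4@10:L]
Beat 4 (L): throw ball2 h=7 -> lands@11:R; in-air after throw: [b3@5:R b1@7:R b4@10:L b2@11:R]
Beat 5 (R): throw ball3 h=3 -> lands@8:L; in-air after throw: [b1@7:R b3@8:L b4@10:L b2@11:R]
Beat 6 (L): throw ball5 h=3 -> lands@9:R; in-air after throw: [b1@7:R b3@8:L b5@9:R b4@10:L b2@11:R]
Beat 7 (R): throw ball1 h=7 -> lands@14:L; in-air after throw: [b3@8:L b5@9:R b4@10:L b2@11:R b1@14:L]
Beat 8 (L): throw ball3 h=7 -> lands@15:R; in-air after throw: [b5@9:R b4@10:L b2@11:R b1@14:L b3@15:R]
Beat 9 (R): throw ball5 h=3 -> lands@12:L; in-air after throw: [b4@10:L b2@11:R b5@12:L b1@14:L b3@15:R]
Beat 10 (L): throw ball4 h=3 -> lands@13:R; in-air after throw: [b2@11:R b5@12:L b4@13:R b1@14:L b3@15:R]
Beat 11 (R): throw ball2 h=7 -> lands@18:L; in-air after throw: [b5@12:L b4@13:R b1@14:L b3@15:R b2@18:L]
Beat 12 (L): throw ball5 h=7 -> lands@19:R; in-air after throw: [b4@13:R b1@14:L b3@15:R b2@18:L b5@19:R]
Beat 13 (R): throw ball4 h=3 -> lands@16:L; in-air after throw: [b1@14:L b3@15:R b4@16:L b2@18:L b5@19:R]
Beat 14 (L): throw ball1 h=3 -> lands@17:R; in-air after throw: [b3@15:R b4@16:L b1@17:R b2@18:L b5@19:R]
Ball 1: thrown@0 h=7 -> first land @7; rethrown@7 h=7 -> second land @14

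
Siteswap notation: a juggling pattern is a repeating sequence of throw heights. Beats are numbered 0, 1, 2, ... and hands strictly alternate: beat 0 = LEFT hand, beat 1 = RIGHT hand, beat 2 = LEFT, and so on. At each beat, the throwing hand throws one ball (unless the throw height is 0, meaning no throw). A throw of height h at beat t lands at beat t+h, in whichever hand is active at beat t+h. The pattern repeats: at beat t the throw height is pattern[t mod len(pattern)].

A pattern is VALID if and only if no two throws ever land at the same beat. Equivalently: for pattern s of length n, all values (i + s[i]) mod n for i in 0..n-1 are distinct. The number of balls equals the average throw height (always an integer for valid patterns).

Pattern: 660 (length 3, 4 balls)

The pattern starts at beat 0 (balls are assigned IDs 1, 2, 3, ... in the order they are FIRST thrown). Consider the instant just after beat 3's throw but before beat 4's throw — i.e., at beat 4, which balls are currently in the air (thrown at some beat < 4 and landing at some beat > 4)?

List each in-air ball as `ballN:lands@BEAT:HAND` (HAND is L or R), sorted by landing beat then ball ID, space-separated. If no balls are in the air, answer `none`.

Answer: ball1:lands@6:L ball2:lands@7:R ball3:lands@9:R

Derivation:
Beat 0 (L): throw ball1 h=6 -> lands@6:L; in-air after throw: [b1@6:L]
Beat 1 (R): throw ball2 h=6 -> lands@7:R; in-air after throw: [b1@6:L b2@7:R]
Beat 3 (R): throw ball3 h=6 -> lands@9:R; in-air after throw: [b1@6:L b2@7:R b3@9:R]
Beat 4 (L): throw ball4 h=6 -> lands@10:L; in-air after throw: [b1@6:L b2@7:R b3@9:R b4@10:L]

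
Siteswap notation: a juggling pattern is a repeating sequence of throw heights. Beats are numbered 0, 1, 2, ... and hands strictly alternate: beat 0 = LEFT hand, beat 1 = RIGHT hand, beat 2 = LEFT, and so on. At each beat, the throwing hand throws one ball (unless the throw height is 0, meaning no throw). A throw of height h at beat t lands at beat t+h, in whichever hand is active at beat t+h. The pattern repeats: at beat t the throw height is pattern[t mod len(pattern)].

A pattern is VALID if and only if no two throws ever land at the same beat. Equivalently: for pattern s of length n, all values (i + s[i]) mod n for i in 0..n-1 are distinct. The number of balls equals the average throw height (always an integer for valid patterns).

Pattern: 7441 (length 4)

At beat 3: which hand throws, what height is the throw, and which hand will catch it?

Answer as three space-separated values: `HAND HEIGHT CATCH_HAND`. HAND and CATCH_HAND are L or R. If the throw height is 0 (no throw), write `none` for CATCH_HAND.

Answer: R 1 L

Derivation:
Beat 3: 3 mod 2 = 1, so hand = R
Throw height = pattern[3 mod 4] = pattern[3] = 1
Lands at beat 3+1=4, 4 mod 2 = 0, so catch hand = L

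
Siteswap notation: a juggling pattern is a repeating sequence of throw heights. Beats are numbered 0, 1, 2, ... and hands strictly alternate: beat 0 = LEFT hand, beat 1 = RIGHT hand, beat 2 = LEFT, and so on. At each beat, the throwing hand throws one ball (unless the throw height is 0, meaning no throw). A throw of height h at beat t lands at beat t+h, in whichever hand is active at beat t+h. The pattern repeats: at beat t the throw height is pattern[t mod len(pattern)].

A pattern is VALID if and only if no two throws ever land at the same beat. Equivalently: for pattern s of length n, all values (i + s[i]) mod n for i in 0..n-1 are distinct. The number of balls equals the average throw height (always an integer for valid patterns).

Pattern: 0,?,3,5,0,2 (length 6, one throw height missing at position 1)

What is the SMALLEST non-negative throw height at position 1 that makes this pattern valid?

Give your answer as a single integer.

Answer: 2

Derivation:
i=0: (0 + 0) mod 6 = 0
i=1: s[i]=? (unknown)
i=2: (2 + 3) mod 6 = 5
i=3: (3 + 5) mod 6 = 2
i=4: (4 + 0) mod 6 = 4
i=5: (5 + 2) mod 6 = 1
Known residues: [0, 1, 2, 4, 5]; need a permutation of 0..5, so missing residue r = 3
Need (1 + s) mod 6 = 3; smallest s = (3 - 1) mod 6 = 2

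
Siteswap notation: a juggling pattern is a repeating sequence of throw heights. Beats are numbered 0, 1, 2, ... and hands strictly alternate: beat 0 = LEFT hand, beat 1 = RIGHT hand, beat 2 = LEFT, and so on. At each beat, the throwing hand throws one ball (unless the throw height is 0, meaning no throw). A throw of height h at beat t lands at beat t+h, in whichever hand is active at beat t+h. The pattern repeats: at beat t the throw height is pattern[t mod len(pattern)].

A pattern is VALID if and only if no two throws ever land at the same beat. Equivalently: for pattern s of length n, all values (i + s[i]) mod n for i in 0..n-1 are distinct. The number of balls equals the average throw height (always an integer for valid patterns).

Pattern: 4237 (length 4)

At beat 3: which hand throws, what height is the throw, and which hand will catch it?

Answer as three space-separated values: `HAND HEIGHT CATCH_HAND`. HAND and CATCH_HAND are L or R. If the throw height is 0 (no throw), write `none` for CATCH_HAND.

Beat 3: 3 mod 2 = 1, so hand = R
Throw height = pattern[3 mod 4] = pattern[3] = 7
Lands at beat 3+7=10, 10 mod 2 = 0, so catch hand = L

Answer: R 7 L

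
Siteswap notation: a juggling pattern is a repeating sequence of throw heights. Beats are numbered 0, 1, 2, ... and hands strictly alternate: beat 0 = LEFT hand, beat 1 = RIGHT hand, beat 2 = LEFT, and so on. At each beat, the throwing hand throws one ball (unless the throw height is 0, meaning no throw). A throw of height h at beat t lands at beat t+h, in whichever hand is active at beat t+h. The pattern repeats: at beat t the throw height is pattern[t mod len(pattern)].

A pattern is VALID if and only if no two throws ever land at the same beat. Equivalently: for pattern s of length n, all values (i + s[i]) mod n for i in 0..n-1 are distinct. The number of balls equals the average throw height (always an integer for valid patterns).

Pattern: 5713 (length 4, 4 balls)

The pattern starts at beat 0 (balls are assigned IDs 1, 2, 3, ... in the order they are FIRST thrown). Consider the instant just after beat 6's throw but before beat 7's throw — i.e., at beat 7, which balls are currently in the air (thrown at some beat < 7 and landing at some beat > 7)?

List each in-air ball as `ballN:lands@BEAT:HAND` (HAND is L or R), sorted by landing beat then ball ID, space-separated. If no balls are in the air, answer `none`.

Answer: ball2:lands@8:L ball4:lands@9:R ball1:lands@12:L

Derivation:
Beat 0 (L): throw ball1 h=5 -> lands@5:R; in-air after throw: [b1@5:R]
Beat 1 (R): throw ball2 h=7 -> lands@8:L; in-air after throw: [b1@5:R b2@8:L]
Beat 2 (L): throw ball3 h=1 -> lands@3:R; in-air after throw: [b3@3:R b1@5:R b2@8:L]
Beat 3 (R): throw ball3 h=3 -> lands@6:L; in-air after throw: [b1@5:R b3@6:L b2@8:L]
Beat 4 (L): throw ball4 h=5 -> lands@9:R; in-air after throw: [b1@5:R b3@6:L b2@8:L b4@9:R]
Beat 5 (R): throw ball1 h=7 -> lands@12:L; in-air after throw: [b3@6:L b2@8:L b4@9:R b1@12:L]
Beat 6 (L): throw ball3 h=1 -> lands@7:R; in-air after throw: [b3@7:R b2@8:L b4@9:R b1@12:L]
Beat 7 (R): throw ball3 h=3 -> lands@10:L; in-air after throw: [b2@8:L b4@9:R b3@10:L b1@12:L]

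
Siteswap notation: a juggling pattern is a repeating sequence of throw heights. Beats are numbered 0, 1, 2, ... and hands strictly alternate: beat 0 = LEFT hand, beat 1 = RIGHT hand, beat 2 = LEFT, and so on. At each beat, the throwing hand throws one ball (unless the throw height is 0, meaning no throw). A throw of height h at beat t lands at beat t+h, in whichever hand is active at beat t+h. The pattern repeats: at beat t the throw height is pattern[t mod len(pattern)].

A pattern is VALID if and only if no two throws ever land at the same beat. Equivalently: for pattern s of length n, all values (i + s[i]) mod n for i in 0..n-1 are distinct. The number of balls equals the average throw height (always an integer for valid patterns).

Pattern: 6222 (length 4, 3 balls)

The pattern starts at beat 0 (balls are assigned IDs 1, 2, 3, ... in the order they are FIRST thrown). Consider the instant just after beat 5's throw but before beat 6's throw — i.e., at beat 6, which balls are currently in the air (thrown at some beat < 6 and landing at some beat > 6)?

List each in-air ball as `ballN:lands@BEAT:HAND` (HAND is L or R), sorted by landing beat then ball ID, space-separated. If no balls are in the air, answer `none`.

Answer: ball2:lands@7:R ball3:lands@10:L

Derivation:
Beat 0 (L): throw ball1 h=6 -> lands@6:L; in-air after throw: [b1@6:L]
Beat 1 (R): throw ball2 h=2 -> lands@3:R; in-air after throw: [b2@3:R b1@6:L]
Beat 2 (L): throw ball3 h=2 -> lands@4:L; in-air after throw: [b2@3:R b3@4:L b1@6:L]
Beat 3 (R): throw ball2 h=2 -> lands@5:R; in-air after throw: [b3@4:L b2@5:R b1@6:L]
Beat 4 (L): throw ball3 h=6 -> lands@10:L; in-air after throw: [b2@5:R b1@6:L b3@10:L]
Beat 5 (R): throw ball2 h=2 -> lands@7:R; in-air after throw: [b1@6:L b2@7:R b3@10:L]
Beat 6 (L): throw ball1 h=2 -> lands@8:L; in-air after throw: [b2@7:R b1@8:L b3@10:L]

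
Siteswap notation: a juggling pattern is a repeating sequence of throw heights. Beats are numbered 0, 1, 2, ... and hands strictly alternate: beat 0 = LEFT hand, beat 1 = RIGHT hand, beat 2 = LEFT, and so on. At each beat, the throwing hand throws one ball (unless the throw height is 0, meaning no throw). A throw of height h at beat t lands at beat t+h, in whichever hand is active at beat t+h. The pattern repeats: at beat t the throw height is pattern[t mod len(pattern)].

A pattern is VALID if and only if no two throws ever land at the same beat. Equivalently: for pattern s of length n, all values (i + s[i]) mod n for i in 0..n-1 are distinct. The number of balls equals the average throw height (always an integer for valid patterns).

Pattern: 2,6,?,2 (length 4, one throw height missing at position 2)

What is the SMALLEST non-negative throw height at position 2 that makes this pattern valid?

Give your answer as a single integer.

Answer: 2

Derivation:
i=0: (0 + 2) mod 4 = 2
i=1: (1 + 6) mod 4 = 3
i=2: s[i]=? (unknown)
i=3: (3 + 2) mod 4 = 1
Known residues: [1, 2, 3]; need a permutation of 0..3, so missing residue r = 0
Need (2 + s) mod 4 = 0; smallest s = (0 - 2) mod 4 = 2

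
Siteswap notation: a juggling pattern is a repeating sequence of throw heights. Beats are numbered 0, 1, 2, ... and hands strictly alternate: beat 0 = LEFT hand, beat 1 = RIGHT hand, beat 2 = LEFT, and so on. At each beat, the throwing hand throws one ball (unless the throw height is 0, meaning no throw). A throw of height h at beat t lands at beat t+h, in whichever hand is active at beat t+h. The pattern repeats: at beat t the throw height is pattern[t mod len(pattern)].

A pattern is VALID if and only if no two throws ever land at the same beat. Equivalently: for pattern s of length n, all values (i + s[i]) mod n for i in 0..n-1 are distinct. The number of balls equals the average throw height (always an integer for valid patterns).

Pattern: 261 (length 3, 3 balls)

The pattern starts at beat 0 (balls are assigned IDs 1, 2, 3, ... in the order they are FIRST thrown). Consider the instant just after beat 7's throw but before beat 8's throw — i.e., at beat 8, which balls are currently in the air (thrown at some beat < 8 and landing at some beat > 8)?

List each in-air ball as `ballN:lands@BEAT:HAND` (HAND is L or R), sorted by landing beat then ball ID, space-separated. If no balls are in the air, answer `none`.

Beat 0 (L): throw ball1 h=2 -> lands@2:L; in-air after throw: [b1@2:L]
Beat 1 (R): throw ball2 h=6 -> lands@7:R; in-air after throw: [b1@2:L b2@7:R]
Beat 2 (L): throw ball1 h=1 -> lands@3:R; in-air after throw: [b1@3:R b2@7:R]
Beat 3 (R): throw ball1 h=2 -> lands@5:R; in-air after throw: [b1@5:R b2@7:R]
Beat 4 (L): throw ball3 h=6 -> lands@10:L; in-air after throw: [b1@5:R b2@7:R b3@10:L]
Beat 5 (R): throw ball1 h=1 -> lands@6:L; in-air after throw: [b1@6:L b2@7:R b3@10:L]
Beat 6 (L): throw ball1 h=2 -> lands@8:L; in-air after throw: [b2@7:R b1@8:L b3@10:L]
Beat 7 (R): throw ball2 h=6 -> lands@13:R; in-air after throw: [b1@8:L b3@10:L b2@13:R]
Beat 8 (L): throw ball1 h=1 -> lands@9:R; in-air after throw: [b1@9:R b3@10:L b2@13:R]

Answer: ball3:lands@10:L ball2:lands@13:R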